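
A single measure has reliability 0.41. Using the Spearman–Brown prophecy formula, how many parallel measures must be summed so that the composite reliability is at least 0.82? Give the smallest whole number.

k ≥ ρ*(1−ρ₁)/(ρ₁(1−ρ*)) = 0.82·0.59 / (0.41·0.18) = 6.556.
Smallest integer k = 7.

7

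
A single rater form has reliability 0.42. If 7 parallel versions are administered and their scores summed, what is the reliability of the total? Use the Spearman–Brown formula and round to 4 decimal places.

ρ_k = kρ / (1 + (k−1)ρ) = 7·0.42 / (1 + 6·0.42) = 2.940 / 3.520 = 0.8352.

0.8352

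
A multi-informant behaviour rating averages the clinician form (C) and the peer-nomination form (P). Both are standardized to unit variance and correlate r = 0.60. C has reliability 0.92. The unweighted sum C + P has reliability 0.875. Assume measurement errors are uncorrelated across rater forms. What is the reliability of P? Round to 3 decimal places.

Var(C+P) = 2 + 2·0.60 = 3.200.
True-score variance = ρ_C + ρ_P + 2·0.60, so 0.875 = (0.92 + ρ_P + 1.20) / 3.200.
ρ_P = 0.875·3.200 − 0.92 − 1.20 = 0.680.

0.680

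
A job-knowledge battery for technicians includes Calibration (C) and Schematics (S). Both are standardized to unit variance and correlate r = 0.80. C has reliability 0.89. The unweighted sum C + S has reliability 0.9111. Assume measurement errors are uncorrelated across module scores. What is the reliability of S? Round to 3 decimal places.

Var(C+S) = 2 + 2·0.80 = 3.600.
True-score variance = ρ_C + ρ_S + 2·0.80, so 0.9111 = (0.89 + ρ_S + 1.60) / 3.600.
ρ_S = 0.9111·3.600 − 0.89 − 1.60 = 0.790.

0.790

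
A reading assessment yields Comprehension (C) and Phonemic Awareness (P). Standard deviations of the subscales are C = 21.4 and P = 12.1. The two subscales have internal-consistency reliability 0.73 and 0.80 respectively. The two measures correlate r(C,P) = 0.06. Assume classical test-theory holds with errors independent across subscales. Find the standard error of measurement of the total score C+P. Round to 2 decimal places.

12.37

Var(total) = 604.37 + 31.0728 = 635.443.
True-score variance = 451.439 + 31.0728 = 482.512, so reliability = 0.7593.
Error variance = 635.443 − 482.512 = 152.931; SEM = √152.931 = 12.37.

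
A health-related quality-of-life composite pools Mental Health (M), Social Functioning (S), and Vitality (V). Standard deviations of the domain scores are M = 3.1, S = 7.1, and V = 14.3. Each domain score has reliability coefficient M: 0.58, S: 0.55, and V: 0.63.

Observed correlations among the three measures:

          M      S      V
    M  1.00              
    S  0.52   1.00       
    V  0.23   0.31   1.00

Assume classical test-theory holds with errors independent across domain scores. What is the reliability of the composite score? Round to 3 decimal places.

0.724

Var(M+S+V) = 3.1² + 7.1² + 14.3² + 2·[3.1·7.1·0.52 + 3.1·14.3·0.23 + 7.1·14.3·0.31] = 264.51 + 106.231 = 370.741.
Under uncorrelated errors the observed covariances equal the true-score covariances, so only the own-variance terms attenuate.
True-score variance = [3.1²·0.58 + 7.1²·0.55 + 14.3²·0.63] + 106.231 = 162.128 + 106.231 = 268.359.
Reliability = 268.359 / 370.741 = 0.724.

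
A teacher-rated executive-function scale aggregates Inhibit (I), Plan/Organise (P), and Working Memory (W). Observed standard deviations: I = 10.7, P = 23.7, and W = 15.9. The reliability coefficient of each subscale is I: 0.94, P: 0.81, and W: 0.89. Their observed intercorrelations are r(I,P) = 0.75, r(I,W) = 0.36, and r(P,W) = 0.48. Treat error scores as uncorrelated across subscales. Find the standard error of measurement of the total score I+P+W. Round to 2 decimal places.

Var(total) = 928.99 + 864.635 = 1793.63.
True-score variance = 787.59 + 864.635 = 1652.23, so reliability = 0.9212.
Error variance = 1793.63 − 1652.23 = 141.4; SEM = √141.4 = 11.89.

11.89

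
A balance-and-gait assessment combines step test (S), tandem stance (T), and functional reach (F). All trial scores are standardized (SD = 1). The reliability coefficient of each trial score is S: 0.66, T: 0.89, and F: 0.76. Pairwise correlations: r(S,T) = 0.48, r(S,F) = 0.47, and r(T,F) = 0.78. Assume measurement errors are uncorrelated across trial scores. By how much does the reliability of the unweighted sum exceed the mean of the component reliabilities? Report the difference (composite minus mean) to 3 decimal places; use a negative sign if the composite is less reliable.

0.123

Var(sum) = 3 + 3.46 = 6.46; true-score variance = 2.31 + 3.46 = 5.77; composite reliability = 0.8932.
Mean component reliability = 0.7700.
Difference = 0.8932 − 0.7700 = 0.123.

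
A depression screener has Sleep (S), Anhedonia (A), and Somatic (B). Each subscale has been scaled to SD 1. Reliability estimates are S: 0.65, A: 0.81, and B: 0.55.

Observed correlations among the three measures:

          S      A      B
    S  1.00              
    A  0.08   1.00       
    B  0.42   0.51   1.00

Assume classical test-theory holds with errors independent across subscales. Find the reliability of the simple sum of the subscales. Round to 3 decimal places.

Var(S+A+B) = 3 + 2·[0.08 + 0.42 + 0.51] = 3 + 2.02 = 5.02.
Because errors are independent across components, Cov(Tᵢ,Tⱼ) = Cov(Xᵢ,Xⱼ); the off-diagonal part of the true-score variance is the same as above.
True-score variance = [0.65 + 0.81 + 0.55] + 2.02 = 2.01 + 2.02 = 4.03.
Reliability = 4.03 / 5.02 = 0.803.

0.803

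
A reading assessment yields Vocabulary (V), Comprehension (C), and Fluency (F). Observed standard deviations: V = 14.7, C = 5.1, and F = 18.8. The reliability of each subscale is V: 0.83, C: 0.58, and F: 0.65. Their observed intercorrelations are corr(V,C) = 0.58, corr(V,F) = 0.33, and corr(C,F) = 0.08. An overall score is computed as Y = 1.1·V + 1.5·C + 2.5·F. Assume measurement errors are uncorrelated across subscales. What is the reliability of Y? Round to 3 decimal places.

0.739

Var(Y) = 1.1²·14.7² + 1.5²·5.1² + 2.5²·18.8² + 2·[1.65·14.7·5.1·0.58 + 2.75·14.7·18.8·0.33 + 3.75·5.1·18.8·0.08] = 2528.99 + 702.614 = 3231.61.
Because errors are independent across components, Cov(Tᵢ,Tⱼ) = Cov(Xᵢ,Xⱼ); the off-diagonal part of the true-score variance is the same as above.
True-score variance = [1.1²·14.7²·0.83 + 1.5²·5.1²·0.58 + 2.5²·18.8²·0.65] + 702.614 = 1686.81 + 702.614 = 2389.43.
Reliability = 2389.43 / 3231.61 = 0.739.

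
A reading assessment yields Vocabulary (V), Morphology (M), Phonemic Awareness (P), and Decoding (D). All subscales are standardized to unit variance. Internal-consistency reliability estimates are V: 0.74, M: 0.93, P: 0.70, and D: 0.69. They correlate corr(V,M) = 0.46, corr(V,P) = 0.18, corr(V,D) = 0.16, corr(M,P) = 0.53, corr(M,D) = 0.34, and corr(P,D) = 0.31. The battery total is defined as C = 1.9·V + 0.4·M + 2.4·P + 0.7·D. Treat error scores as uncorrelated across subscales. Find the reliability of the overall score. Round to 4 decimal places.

Var(C) = 1.9² + 0.4² + 2.4² + 0.7² + 2·[0.76·0.46 + 4.56·0.18 + 1.33·0.16 + 0.96·0.53 + 0.28·0.34 + 1.68·0.31] = 10.02 + 5.016 = 15.036.
Under uncorrelated errors the observed covariances equal the true-score covariances, so only the own-variance terms attenuate.
True-score variance = [1.9²·0.74 + 0.4²·0.93 + 2.4²·0.70 + 0.7²·0.69] + 5.016 = 7.1903 + 5.016 = 12.2063.
Reliability = 12.2063 / 15.036 = 0.8118.

0.8118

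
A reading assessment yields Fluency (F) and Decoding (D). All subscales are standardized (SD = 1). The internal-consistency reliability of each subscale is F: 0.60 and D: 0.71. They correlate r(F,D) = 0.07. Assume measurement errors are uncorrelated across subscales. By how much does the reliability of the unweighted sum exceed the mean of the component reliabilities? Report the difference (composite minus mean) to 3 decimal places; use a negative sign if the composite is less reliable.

0.023

Var(sum) = 2 + 0.14 = 2.14; true-score variance = 1.31 + 0.14 = 1.45; composite reliability = 0.6776.
Mean component reliability = 0.6550.
Difference = 0.6776 − 0.6550 = 0.023.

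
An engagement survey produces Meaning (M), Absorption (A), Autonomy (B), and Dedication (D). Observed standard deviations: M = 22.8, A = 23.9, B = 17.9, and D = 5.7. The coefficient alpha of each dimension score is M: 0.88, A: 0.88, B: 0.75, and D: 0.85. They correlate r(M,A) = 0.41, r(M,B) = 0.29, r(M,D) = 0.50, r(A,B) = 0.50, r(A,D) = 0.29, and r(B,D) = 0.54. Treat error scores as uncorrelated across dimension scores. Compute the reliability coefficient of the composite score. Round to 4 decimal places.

0.9249

Var(M+A+B+D) = 22.8² + 23.9² + 17.9² + 5.7² + 2·[22.8·23.9·0.41 + 22.8·17.9·0.29 + 22.8·5.7·0.50 + 23.9·17.9·0.50 + 23.9·5.7·0.29 + 17.9·5.7·0.54] = 1443.95 + 1430.52 = 2874.47.
Under uncorrelated errors the observed covariances equal the true-score covariances, so only the own-variance terms attenuate.
True-score variance = [22.8²·0.88 + 23.9²·0.88 + 17.9²·0.75 + 5.7²·0.85] + 1430.52 = 1228.05 + 1430.52 = 2658.57.
Reliability = 2658.57 / 2874.47 = 0.9249.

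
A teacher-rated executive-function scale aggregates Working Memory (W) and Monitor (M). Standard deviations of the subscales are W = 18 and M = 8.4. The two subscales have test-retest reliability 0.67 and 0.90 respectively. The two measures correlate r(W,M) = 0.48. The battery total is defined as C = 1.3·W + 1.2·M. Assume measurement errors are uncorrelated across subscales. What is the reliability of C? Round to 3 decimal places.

0.782

Var(C) = 1.3²·18² + 1.2²·8.4² + 2·[1.56·18·8.4·0.48] = 649.166 + 226.437 = 875.604.
Because errors are independent across components, Cov(Tᵢ,Tⱼ) = Cov(Xᵢ,Xⱼ); the off-diagonal part of the true-score variance is the same as above.
True-score variance = [1.3²·18²·0.67 + 1.2²·8.4²·0.90] + 226.437 = 458.311 + 226.437 = 684.748.
Reliability = 684.748 / 875.604 = 0.782.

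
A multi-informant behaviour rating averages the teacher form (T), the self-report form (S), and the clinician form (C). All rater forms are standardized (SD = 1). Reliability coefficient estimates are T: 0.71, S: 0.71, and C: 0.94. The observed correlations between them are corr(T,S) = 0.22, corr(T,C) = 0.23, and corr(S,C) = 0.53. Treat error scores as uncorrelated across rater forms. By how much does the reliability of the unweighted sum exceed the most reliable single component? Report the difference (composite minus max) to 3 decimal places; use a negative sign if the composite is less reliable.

Var(sum) = 3 + 1.96 = 4.96; true-score variance = 2.36 + 1.96 = 4.32; composite reliability = 0.8710.
Max component reliability = 0.9400.
Difference = 0.8710 − 0.9400 = -0.069.

-0.069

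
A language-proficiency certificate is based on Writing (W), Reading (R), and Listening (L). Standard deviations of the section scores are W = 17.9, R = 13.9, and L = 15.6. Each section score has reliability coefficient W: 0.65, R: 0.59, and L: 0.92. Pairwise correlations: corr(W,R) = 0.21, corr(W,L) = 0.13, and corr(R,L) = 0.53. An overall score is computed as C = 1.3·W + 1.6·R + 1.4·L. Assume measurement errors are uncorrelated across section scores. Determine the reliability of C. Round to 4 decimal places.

Var(C) = 1.3²·17.9² + 1.6²·13.9² + 1.4²·15.6² + 2·[2.08·17.9·13.9·0.21 + 1.82·17.9·15.6·0.13 + 2.24·13.9·15.6·0.53] = 1513.1 + 864.362 = 2377.46.
Under uncorrelated errors the observed covariances equal the true-score covariances, so only the own-variance terms attenuate.
True-score variance = [1.3²·17.9²·0.65 + 1.6²·13.9²·0.59 + 1.4²·15.6²·0.92] + 864.362 = 1082.62 + 864.362 = 1946.98.
Reliability = 1946.98 / 2377.46 = 0.8189.

0.8189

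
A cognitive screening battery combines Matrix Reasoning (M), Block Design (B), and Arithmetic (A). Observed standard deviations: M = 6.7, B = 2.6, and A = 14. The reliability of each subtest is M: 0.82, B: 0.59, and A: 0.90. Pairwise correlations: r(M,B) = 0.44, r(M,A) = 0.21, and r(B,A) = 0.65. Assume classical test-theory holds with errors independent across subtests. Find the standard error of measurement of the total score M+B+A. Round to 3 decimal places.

5.518

Var(total) = 247.65 + 102.046 = 349.696.
True-score variance = 217.198 + 102.046 = 319.244, so reliability = 0.9129.
Error variance = 349.696 − 319.244 = 30.4518; SEM = √30.4518 = 5.518.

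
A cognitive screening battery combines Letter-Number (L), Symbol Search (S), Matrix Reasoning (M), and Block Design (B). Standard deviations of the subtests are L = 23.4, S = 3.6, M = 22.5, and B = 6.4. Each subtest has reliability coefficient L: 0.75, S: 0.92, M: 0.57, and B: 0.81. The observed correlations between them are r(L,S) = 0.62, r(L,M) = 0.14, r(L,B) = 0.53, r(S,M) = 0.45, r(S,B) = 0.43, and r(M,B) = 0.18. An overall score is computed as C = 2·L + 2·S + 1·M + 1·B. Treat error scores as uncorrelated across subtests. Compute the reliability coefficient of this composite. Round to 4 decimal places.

0.8084

Var(C) = 2²·23.4² + 2²·3.6² + 22.5² + 6.4² + 2·[4·23.4·3.6·0.62 + 2·23.4·22.5·0.14 + 2·23.4·6.4·0.53 + 2·3.6·22.5·0.45 + 2·3.6·6.4·0.43 + 22.5·6.4·0.18] = 2789.29 + 1267.43 = 4056.72.
With uncorrelated errors the cross-covariances are all true-score covariance, so they carry over unchanged; only the diagonal terms shrink to ρᵢσᵢ².
True-score variance = [2²·23.4²·0.75 + 2²·3.6²·0.92 + 22.5²·0.57 + 6.4²·0.81] + 1267.43 = 2012.11 + 1267.43 = 3279.54.
Reliability = 3279.54 / 4056.72 = 0.8084.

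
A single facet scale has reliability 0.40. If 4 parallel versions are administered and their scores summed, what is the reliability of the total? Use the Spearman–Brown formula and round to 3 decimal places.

ρ_k = kρ / (1 + (k−1)ρ) = 4·0.40 / (1 + 3·0.40) = 1.600 / 2.200 = 0.727.

0.727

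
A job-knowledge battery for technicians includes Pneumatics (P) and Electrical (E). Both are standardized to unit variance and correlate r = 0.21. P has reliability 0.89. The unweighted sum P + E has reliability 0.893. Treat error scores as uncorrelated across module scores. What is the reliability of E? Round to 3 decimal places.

Var(P+E) = 2 + 2·0.21 = 2.420.
True-score variance = ρ_P + ρ_E + 2·0.21, so 0.893 = (0.89 + ρ_E + 0.42) / 2.420.
ρ_E = 0.893·2.420 − 0.89 − 0.42 = 0.851.

0.851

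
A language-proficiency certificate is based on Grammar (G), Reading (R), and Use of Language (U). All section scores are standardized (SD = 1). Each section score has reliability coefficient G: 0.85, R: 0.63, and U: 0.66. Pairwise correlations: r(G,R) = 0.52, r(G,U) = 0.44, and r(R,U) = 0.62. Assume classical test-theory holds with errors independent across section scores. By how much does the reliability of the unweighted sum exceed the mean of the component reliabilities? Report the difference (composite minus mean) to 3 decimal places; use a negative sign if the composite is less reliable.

Var(sum) = 3 + 3.16 = 6.16; true-score variance = 2.14 + 3.16 = 5.3; composite reliability = 0.8604.
Mean component reliability = 0.7133.
Difference = 0.8604 − 0.7133 = 0.147.

0.147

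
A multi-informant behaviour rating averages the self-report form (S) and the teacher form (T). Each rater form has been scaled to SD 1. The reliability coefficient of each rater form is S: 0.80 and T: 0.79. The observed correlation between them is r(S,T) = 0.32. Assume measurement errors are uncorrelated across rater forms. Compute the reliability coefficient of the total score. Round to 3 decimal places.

Var(S+T) = 2 + 2·[0.32] = 2 + 0.64 = 2.64.
Because errors are independent across components, Cov(Tᵢ,Tⱼ) = Cov(Xᵢ,Xⱼ); the off-diagonal part of the true-score variance is the same as above.
True-score variance = [0.80 + 0.79] + 0.64 = 1.59 + 0.64 = 2.23.
Reliability = 2.23 / 2.64 = 0.845.

0.845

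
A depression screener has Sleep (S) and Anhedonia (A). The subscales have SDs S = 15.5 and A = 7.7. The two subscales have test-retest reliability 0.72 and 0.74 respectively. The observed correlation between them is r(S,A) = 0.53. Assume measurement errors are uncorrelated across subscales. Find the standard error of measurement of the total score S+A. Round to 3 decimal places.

9.093

Var(total) = 299.54 + 126.511 = 426.051.
True-score variance = 216.855 + 126.511 = 343.366, so reliability = 0.8059.
Error variance = 426.051 − 343.366 = 82.6854; SEM = √82.6854 = 9.093.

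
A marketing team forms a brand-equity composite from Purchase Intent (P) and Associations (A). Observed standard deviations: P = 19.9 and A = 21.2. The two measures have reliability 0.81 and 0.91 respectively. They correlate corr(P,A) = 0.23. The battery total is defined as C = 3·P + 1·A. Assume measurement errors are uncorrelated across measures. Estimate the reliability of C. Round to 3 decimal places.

0.844

Var(C) = 3²·19.9² + 21.2² + 2·[3·19.9·21.2·0.23] = 4013.53 + 582.194 = 4595.72.
Because errors are independent across components, Cov(Tᵢ,Tⱼ) = Cov(Xᵢ,Xⱼ); the off-diagonal part of the true-score variance is the same as above.
True-score variance = [3²·19.9²·0.81 + 21.2²·0.91] + 582.194 = 3295.9 + 582.194 = 3878.1.
Reliability = 3878.1 / 4595.72 = 0.844.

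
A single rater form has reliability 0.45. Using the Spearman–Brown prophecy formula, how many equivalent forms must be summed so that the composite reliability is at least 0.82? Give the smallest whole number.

6

k ≥ ρ*(1−ρ₁)/(ρ₁(1−ρ*)) = 0.82·0.55 / (0.45·0.18) = 5.568.
Smallest integer k = 6.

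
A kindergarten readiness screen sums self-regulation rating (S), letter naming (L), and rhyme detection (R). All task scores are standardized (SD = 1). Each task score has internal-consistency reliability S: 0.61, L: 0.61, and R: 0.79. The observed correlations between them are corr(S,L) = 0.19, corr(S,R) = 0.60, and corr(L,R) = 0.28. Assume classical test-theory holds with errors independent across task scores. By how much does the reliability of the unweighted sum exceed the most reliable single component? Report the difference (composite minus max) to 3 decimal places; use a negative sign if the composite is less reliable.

Var(sum) = 3 + 2.14 = 5.14; true-score variance = 2.01 + 2.14 = 4.15; composite reliability = 0.8074.
Max component reliability = 0.7900.
Difference = 0.8074 − 0.7900 = 0.017.

0.017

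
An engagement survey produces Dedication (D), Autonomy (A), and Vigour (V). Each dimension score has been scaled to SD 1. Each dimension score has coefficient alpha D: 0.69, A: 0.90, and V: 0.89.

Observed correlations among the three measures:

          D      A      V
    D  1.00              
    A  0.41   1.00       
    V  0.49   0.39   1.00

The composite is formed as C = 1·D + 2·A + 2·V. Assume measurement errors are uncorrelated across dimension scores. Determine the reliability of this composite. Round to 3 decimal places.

0.927

Var(C) = 1 + 2² + 2² + 2·[2·0.41 + 2·0.49 + 4·0.39] = 9 + 6.72 = 15.72.
With uncorrelated errors the cross-covariances are all true-score covariance, so they carry over unchanged; only the diagonal terms shrink to ρᵢσᵢ².
True-score variance = [0.69 + 2²·0.90 + 2²·0.89] + 6.72 = 7.85 + 6.72 = 14.57.
Reliability = 14.57 / 15.72 = 0.927.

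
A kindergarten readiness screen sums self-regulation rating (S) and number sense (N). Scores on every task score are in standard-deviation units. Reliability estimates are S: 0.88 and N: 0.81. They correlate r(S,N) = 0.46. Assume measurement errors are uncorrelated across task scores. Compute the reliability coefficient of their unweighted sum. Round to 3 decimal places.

0.894

Var(S+N) = 2 + 2·[0.46] = 2 + 0.92 = 2.92.
With uncorrelated errors the cross-covariances are all true-score covariance, so they carry over unchanged; only the diagonal terms shrink to ρᵢσᵢ².
True-score variance = [0.88 + 0.81] + 0.92 = 1.69 + 0.92 = 2.61.
Reliability = 2.61 / 2.92 = 0.894.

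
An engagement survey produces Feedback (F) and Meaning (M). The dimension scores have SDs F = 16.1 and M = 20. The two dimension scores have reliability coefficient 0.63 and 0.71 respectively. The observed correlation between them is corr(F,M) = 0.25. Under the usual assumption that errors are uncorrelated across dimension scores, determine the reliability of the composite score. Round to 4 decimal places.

Var(F+M) = 16.1² + 20² + 2·[16.1·20·0.25] = 659.21 + 161 = 820.21.
With uncorrelated errors the cross-covariances are all true-score covariance, so they carry over unchanged; only the diagonal terms shrink to ρᵢσᵢ².
True-score variance = [16.1²·0.63 + 20²·0.71] + 161 = 447.302 + 161 = 608.302.
Reliability = 608.302 / 820.21 = 0.7416.

0.7416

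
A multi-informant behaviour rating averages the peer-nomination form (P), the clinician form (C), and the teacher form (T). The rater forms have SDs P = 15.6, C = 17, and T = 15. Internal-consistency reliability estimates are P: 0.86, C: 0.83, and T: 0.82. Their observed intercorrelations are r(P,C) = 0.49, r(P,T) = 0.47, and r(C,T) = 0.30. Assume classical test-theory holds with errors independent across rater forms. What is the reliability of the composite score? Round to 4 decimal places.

Var(P+C+T) = 15.6² + 17² + 15² + 2·[15.6·17·0.49 + 15.6·15·0.47 + 17·15·0.30] = 757.36 + 632.856 = 1390.22.
Because errors are independent across components, Cov(Tᵢ,Tⱼ) = Cov(Xᵢ,Xⱼ); the off-diagonal part of the true-score variance is the same as above.
True-score variance = [15.6²·0.86 + 17²·0.83 + 15²·0.82] + 632.856 = 633.66 + 632.856 = 1266.52.
Reliability = 1266.52 / 1390.22 = 0.9110.

0.9110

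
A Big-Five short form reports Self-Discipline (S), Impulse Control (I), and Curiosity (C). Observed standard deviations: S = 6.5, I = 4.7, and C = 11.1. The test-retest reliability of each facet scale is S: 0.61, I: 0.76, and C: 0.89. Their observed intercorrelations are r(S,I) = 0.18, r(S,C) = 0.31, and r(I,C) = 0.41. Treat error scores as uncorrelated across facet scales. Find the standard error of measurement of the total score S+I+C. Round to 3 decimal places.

Var(total) = 187.55 + 98.5104 = 286.06.
True-score variance = 152.218 + 98.5104 = 250.728, so reliability = 0.8765.
Error variance = 286.06 − 250.728 = 35.3322; SEM = √35.3322 = 5.944.

5.944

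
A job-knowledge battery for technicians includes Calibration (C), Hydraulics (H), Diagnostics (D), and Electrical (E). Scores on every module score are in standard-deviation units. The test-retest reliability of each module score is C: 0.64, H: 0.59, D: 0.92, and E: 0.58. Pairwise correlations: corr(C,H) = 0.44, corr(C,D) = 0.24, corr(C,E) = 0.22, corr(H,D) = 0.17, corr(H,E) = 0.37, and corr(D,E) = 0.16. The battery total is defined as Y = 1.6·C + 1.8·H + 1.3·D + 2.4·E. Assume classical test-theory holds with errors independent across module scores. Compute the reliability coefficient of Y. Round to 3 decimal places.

0.795

Var(Y) = 1.6² + 1.8² + 1.3² + 2.4² + 2·[2.88·0.44 + 2.08·0.24 + 3.84·0.22 + 2.34·0.17 + 4.32·0.37 + 3.12·0.16] = 13.25 + 10.2132 = 23.4632.
Because errors are independent across components, Cov(Tᵢ,Tⱼ) = Cov(Xᵢ,Xⱼ); the off-diagonal part of the true-score variance is the same as above.
True-score variance = [1.6²·0.64 + 1.8²·0.59 + 1.3²·0.92 + 2.4²·0.58] + 10.2132 = 8.4456 + 10.2132 = 18.6588.
Reliability = 18.6588 / 23.4632 = 0.795.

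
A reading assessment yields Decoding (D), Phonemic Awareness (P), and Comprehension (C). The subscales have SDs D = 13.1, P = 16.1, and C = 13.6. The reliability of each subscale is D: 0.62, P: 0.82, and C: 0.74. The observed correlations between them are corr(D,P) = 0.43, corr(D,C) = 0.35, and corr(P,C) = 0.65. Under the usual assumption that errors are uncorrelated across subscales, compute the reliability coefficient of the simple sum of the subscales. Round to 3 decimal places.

0.867

Var(D+P+C) = 13.1² + 16.1² + 13.6² + 2·[13.1·16.1·0.43 + 13.1·13.6·0.35 + 16.1·13.6·0.65] = 615.78 + 590.743 = 1206.52.
Under uncorrelated errors the observed covariances equal the true-score covariances, so only the own-variance terms attenuate.
True-score variance = [13.1²·0.62 + 16.1²·0.82 + 13.6²·0.74] + 590.743 = 455.821 + 590.743 = 1046.56.
Reliability = 1046.56 / 1206.52 = 0.867.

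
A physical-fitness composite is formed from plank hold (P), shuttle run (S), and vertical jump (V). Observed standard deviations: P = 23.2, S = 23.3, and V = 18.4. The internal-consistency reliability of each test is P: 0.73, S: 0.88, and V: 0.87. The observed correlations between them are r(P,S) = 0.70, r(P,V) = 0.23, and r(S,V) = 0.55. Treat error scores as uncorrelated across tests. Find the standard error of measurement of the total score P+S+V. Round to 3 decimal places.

15.953

Var(total) = 1419.69 + 1424.74 = 2844.43.
True-score variance = 1165.21 + 1424.74 = 2589.95, so reliability = 0.9105.
Error variance = 2844.43 − 2589.95 = 254.484; SEM = √254.484 = 15.953.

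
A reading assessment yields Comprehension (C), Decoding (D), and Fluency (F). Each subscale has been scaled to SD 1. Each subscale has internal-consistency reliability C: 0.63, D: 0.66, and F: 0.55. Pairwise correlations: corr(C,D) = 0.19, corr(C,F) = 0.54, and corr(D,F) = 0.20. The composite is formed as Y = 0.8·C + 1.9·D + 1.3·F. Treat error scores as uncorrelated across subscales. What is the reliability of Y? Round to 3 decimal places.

0.742

Var(Y) = 0.8² + 1.9² + 1.3² + 2·[1.52·0.19 + 1.04·0.54 + 2.47·0.20] = 5.94 + 2.6888 = 8.6288.
Because errors are independent across components, Cov(Tᵢ,Tⱼ) = Cov(Xᵢ,Xⱼ); the off-diagonal part of the true-score variance is the same as above.
True-score variance = [0.8²·0.63 + 1.9²·0.66 + 1.3²·0.55] + 2.6888 = 3.7153 + 2.6888 = 6.4041.
Reliability = 6.4041 / 8.6288 = 0.742.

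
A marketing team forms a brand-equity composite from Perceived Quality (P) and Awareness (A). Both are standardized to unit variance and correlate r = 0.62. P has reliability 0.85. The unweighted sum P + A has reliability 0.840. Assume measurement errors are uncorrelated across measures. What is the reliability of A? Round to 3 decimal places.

0.632

Var(P+A) = 2 + 2·0.62 = 3.240.
True-score variance = ρ_P + ρ_A + 2·0.62, so 0.840 = (0.85 + ρ_A + 1.24) / 3.240.
ρ_A = 0.840·3.240 − 0.85 − 1.24 = 0.632.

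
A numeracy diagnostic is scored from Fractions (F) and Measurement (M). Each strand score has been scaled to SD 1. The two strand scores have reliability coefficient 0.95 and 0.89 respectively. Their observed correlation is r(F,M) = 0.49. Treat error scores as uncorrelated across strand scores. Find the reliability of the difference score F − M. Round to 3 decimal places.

Var(F−M) = 1 + 1 − 2·0.49 = 2 − 0.98 = 1.02.
Because errors are independent across components, Cov(Tᵢ,Tⱼ) = Cov(Xᵢ,Xⱼ); the off-diagonal part of the true-score variance is the same as above.
True-score variance = [0.95 + 0.89] − 0.98 = 1.84 − 0.98 = 0.86.
Reliability = 0.86 / 1.02 = 0.843.

0.843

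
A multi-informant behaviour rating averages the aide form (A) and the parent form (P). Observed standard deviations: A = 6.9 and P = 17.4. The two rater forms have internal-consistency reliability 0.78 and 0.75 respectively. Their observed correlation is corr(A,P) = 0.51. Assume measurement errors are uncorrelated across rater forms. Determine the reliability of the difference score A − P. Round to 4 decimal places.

0.6219

Var(A−P) = 6.9² + 17.4² − 2·6.9·17.4·0.51 = 350.37 − 122.461 = 227.909.
Under uncorrelated errors the observed covariances equal the true-score covariances, so only the own-variance terms attenuate.
True-score variance = [6.9²·0.78 + 17.4²·0.75] − 122.461 = 264.206 − 122.461 = 141.745.
Reliability = 141.745 / 227.909 = 0.6219.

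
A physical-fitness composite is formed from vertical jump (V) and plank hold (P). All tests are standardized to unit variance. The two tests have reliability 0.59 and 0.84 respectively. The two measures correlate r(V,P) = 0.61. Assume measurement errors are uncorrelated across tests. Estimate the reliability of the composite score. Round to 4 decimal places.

Var(V+P) = 2 + 2·[0.61] = 2 + 1.22 = 3.22.
With uncorrelated errors the cross-covariances are all true-score covariance, so they carry over unchanged; only the diagonal terms shrink to ρᵢσᵢ².
True-score variance = [0.59 + 0.84] + 1.22 = 1.43 + 1.22 = 2.65.
Reliability = 2.65 / 3.22 = 0.8230.

0.8230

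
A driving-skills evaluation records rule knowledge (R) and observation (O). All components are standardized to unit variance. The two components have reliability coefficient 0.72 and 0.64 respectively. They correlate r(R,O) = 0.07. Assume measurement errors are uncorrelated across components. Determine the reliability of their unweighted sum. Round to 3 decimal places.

0.701

Var(R+O) = 2 + 2·[0.07] = 2 + 0.14 = 2.14.
Because errors are independent across components, Cov(Tᵢ,Tⱼ) = Cov(Xᵢ,Xⱼ); the off-diagonal part of the true-score variance is the same as above.
True-score variance = [0.72 + 0.64] + 0.14 = 1.36 + 0.14 = 1.5.
Reliability = 1.5 / 2.14 = 0.701.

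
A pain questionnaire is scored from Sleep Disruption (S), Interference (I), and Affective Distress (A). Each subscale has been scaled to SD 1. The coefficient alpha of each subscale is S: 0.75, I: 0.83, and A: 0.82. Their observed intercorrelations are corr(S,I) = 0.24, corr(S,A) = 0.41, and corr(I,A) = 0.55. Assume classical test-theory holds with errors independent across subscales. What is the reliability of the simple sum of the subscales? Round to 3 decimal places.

0.889

Var(S+I+A) = 3 + 2·[0.24 + 0.41 + 0.55] = 3 + 2.4 = 5.4.
With uncorrelated errors the cross-covariances are all true-score covariance, so they carry over unchanged; only the diagonal terms shrink to ρᵢσᵢ².
True-score variance = [0.75 + 0.83 + 0.82] + 2.4 = 2.4 + 2.4 = 4.8.
Reliability = 4.8 / 5.4 = 0.889.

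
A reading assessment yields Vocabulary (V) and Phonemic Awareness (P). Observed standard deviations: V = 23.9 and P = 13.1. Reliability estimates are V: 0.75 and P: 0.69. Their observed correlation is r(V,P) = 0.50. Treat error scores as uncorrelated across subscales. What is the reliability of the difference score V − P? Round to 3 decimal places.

0.544

Var(V−P) = 23.9² + 13.1² − 2·23.9·13.1·0.50 = 742.82 − 313.09 = 429.73.
Because errors are independent across components, Cov(Tᵢ,Tⱼ) = Cov(Xᵢ,Xⱼ); the off-diagonal part of the true-score variance is the same as above.
True-score variance = [23.9²·0.75 + 13.1²·0.69] − 313.09 = 546.818 − 313.09 = 233.728.
Reliability = 233.728 / 429.73 = 0.544.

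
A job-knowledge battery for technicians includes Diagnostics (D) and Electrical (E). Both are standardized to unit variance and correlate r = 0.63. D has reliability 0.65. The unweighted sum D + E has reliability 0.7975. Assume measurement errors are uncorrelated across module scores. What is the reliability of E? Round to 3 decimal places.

0.690

Var(D+E) = 2 + 2·0.63 = 3.260.
True-score variance = ρ_D + ρ_E + 2·0.63, so 0.7975 = (0.65 + ρ_E + 1.26) / 3.260.
ρ_E = 0.7975·3.260 − 0.65 − 1.26 = 0.690.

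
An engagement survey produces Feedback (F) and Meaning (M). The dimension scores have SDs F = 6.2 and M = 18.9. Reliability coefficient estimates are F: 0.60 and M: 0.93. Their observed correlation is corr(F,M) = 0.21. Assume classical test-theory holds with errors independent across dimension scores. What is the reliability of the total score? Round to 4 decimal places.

Var(F+M) = 6.2² + 18.9² + 2·[6.2·18.9·0.21] = 395.65 + 49.2156 = 444.866.
With uncorrelated errors the cross-covariances are all true-score covariance, so they carry over unchanged; only the diagonal terms shrink to ρᵢσᵢ².
True-score variance = [6.2²·0.60 + 18.9²·0.93] + 49.2156 = 355.269 + 49.2156 = 404.485.
Reliability = 404.485 / 444.866 = 0.9092.

0.9092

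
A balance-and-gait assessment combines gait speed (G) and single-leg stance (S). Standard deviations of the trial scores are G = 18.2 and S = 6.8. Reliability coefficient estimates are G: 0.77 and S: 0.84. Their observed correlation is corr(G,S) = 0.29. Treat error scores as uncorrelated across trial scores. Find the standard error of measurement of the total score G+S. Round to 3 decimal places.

Var(total) = 377.48 + 71.7808 = 449.261.
True-score variance = 293.896 + 71.7808 = 365.677, so reliability = 0.8140.
Error variance = 449.261 − 365.677 = 83.5836; SEM = √83.5836 = 9.142.

9.142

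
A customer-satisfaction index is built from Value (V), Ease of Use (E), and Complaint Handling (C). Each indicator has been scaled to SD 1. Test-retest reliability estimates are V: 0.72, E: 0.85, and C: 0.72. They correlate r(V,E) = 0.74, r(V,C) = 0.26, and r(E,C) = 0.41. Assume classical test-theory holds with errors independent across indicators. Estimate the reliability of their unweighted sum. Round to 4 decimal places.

0.8780

Var(V+E+C) = 3 + 2·[0.74 + 0.26 + 0.41] = 3 + 2.82 = 5.82.
Under uncorrelated errors the observed covariances equal the true-score covariances, so only the own-variance terms attenuate.
True-score variance = [0.72 + 0.85 + 0.72] + 2.82 = 2.29 + 2.82 = 5.11.
Reliability = 5.11 / 5.82 = 0.8780.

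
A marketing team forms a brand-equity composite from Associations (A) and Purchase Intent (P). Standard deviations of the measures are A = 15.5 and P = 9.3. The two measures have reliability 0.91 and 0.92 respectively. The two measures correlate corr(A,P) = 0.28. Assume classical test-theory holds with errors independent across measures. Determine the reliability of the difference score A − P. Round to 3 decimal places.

0.884

Var(A−P) = 15.5² + 9.3² − 2·15.5·9.3·0.28 = 326.74 − 80.724 = 246.016.
Under uncorrelated errors the observed covariances equal the true-score covariances, so only the own-variance terms attenuate.
True-score variance = [15.5²·0.91 + 9.3²·0.92] − 80.724 = 298.198 − 80.724 = 217.474.
Reliability = 217.474 / 246.016 = 0.884.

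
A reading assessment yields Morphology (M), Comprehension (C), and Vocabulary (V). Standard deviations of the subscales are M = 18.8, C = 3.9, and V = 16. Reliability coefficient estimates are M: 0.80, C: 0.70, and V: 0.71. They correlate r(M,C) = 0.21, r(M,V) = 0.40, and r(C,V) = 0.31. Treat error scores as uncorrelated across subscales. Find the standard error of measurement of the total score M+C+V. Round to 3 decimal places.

12.227

Var(total) = 624.65 + 310.122 = 934.772.
True-score variance = 475.159 + 310.122 = 785.281, so reliability = 0.8401.
Error variance = 934.772 − 785.281 = 149.491; SEM = √149.491 = 12.227.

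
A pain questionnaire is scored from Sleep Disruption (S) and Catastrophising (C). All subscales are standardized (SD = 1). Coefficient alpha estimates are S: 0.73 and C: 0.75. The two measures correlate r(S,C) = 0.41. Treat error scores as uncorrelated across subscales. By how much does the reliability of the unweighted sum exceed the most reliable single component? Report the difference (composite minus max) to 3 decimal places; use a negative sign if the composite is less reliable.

0.066

Var(sum) = 2 + 0.82 = 2.82; true-score variance = 1.48 + 0.82 = 2.3; composite reliability = 0.8156.
Max component reliability = 0.7500.
Difference = 0.8156 − 0.7500 = 0.066.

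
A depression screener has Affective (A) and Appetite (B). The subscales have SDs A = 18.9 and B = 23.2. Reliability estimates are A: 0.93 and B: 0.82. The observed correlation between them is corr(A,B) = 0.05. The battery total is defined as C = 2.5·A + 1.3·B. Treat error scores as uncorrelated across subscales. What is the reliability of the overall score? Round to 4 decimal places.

0.9026

Var(C) = 2.5²·18.9² + 1.3²·23.2² + 2·[3.25·18.9·23.2·0.05] = 3142.19 + 142.506 = 3284.69.
Because errors are independent across components, Cov(Tᵢ,Tⱼ) = Cov(Xᵢ,Xⱼ); the off-diagonal part of the true-score variance is the same as above.
True-score variance = [2.5²·18.9²·0.93 + 1.3²·23.2²·0.82] + 142.506 = 2822.18 + 142.506 = 2964.68.
Reliability = 2964.68 / 3284.69 = 0.9026.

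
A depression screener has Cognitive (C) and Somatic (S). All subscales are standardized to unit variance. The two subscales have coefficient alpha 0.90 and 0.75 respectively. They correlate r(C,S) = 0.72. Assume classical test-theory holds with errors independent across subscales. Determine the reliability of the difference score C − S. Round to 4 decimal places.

0.3750

Var(C−S) = 1 + 1 − 2·0.72 = 2 − 1.44 = 0.56.
With uncorrelated errors the cross-covariances are all true-score covariance, so they carry over unchanged; only the diagonal terms shrink to ρᵢσᵢ².
True-score variance = [0.90 + 0.75] − 1.44 = 1.65 − 1.44 = 0.21.
Reliability = 0.21 / 0.56 = 0.3750.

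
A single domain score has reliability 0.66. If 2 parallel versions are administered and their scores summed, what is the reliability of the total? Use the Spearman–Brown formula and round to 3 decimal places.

ρ_k = kρ / (1 + (k−1)ρ) = 2·0.66 / (1 + 1·0.66) = 1.320 / 1.660 = 0.795.

0.795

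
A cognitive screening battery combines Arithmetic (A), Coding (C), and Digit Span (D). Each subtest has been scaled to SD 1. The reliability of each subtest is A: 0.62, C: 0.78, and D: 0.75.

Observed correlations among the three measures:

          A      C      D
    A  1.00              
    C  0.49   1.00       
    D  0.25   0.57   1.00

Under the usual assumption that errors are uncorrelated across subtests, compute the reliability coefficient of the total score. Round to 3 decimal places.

0.849

Var(A+C+D) = 3 + 2·[0.49 + 0.25 + 0.57] = 3 + 2.62 = 5.62.
Under uncorrelated errors the observed covariances equal the true-score covariances, so only the own-variance terms attenuate.
True-score variance = [0.62 + 0.78 + 0.75] + 2.62 = 2.15 + 2.62 = 4.77.
Reliability = 4.77 / 5.62 = 0.849.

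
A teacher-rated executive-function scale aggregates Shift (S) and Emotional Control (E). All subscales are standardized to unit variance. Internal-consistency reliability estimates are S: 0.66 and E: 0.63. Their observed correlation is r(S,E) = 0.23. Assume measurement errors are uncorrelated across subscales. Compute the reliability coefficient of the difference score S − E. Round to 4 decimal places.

0.5390

Var(S−E) = 1 + 1 − 2·0.23 = 2 − 0.46 = 1.54.
Under uncorrelated errors the observed covariances equal the true-score covariances, so only the own-variance terms attenuate.
True-score variance = [0.66 + 0.63] − 0.46 = 1.29 − 0.46 = 0.83.
Reliability = 0.83 / 1.54 = 0.5390.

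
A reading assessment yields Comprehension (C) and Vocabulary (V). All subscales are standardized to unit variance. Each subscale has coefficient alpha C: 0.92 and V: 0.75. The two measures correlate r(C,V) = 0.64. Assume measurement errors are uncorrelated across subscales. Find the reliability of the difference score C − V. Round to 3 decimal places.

0.542

Var(C−V) = 1 + 1 − 2·0.64 = 2 − 1.28 = 0.72.
Because errors are independent across components, Cov(Tᵢ,Tⱼ) = Cov(Xᵢ,Xⱼ); the off-diagonal part of the true-score variance is the same as above.
True-score variance = [0.92 + 0.75] − 1.28 = 1.67 − 1.28 = 0.39.
Reliability = 0.39 / 0.72 = 0.542.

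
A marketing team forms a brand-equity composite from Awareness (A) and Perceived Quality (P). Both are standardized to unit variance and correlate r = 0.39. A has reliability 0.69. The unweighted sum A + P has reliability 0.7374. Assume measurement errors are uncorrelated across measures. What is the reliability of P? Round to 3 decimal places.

0.580

Var(A+P) = 2 + 2·0.39 = 2.780.
True-score variance = ρ_A + ρ_P + 2·0.39, so 0.7374 = (0.69 + ρ_P + 0.78) / 2.780.
ρ_P = 0.7374·2.780 − 0.69 − 0.78 = 0.580.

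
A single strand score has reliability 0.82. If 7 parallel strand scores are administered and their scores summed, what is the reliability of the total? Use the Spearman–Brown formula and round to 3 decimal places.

0.970

ρ_k = kρ / (1 + (k−1)ρ) = 7·0.82 / (1 + 6·0.82) = 5.740 / 5.920 = 0.970.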